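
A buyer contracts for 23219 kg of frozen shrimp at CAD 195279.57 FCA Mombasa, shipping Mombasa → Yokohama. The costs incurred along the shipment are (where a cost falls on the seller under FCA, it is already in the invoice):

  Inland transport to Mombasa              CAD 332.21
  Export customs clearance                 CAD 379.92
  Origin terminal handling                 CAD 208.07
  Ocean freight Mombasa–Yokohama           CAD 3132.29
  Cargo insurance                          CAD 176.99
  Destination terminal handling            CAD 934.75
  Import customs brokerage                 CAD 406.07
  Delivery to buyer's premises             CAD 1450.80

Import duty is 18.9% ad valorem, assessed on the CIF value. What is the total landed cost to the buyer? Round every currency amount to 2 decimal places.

FCA: the seller delivers export-cleared goods to the carrier; the buyer bears costs from that point.
Already in the invoice (seller's account under FCA): inland to port, export clearance — exclude.
CIF value = FCA price + origin terminal + freight + insurance = 195279.57 + 208.07 + 3132.29 + 176.99 = 198796.92
Import duty = 198796.92 × 18.9% = 37572.62
Buyer bears: origin terminal 208.07 + freight 3132.29 + insurance 176.99 + destination terminal 934.75 + brokerage 406.07 + delivery 1450.80 + duty 37572.62 = 43881.59
Landed cost = invoice 195279.57 + 43881.59 = 239161.16

Total landed cost: CAD 239161.16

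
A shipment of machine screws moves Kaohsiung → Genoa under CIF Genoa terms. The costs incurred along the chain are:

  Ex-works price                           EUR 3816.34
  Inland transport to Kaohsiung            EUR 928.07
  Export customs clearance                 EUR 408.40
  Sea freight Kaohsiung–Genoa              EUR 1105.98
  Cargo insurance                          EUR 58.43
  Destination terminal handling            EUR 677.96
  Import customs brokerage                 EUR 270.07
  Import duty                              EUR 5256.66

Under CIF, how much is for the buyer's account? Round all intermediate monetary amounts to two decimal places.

CIF: the seller pays costs through ocean freight and marine insurance to the destination port.
Seller's account: goods 3816.34 + inland to port 928.07 + export clearance 408.40 + freight 1105.98 + insurance 58.43 = 6317.22
Buyer's account: destination terminal 677.96 + brokerage 270.07 + duty 5256.66 = 6204.69

Buyer's account: EUR 6204.69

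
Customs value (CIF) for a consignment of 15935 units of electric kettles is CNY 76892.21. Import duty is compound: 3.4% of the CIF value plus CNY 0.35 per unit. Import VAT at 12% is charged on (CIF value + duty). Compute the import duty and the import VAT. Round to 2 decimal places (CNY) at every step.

Import duty: CNY 8191.59; import VAT: CNY 10210.06

Ad valorem component: 76892.21 × 3.4% = 2614.34
Specific component: 15935 × 0.35 = 5577.25
Import duty = 2614.34 + 5577.25 = 8191.59
VAT base = CIF + duty = 76892.21 + 8191.59 = 85083.80
Import VAT = 85083.80 × 12% = 10210.06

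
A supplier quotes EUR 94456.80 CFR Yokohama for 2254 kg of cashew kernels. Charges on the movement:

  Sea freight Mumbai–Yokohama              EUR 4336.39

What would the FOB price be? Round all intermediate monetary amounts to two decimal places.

FOB price: EUR 90120.41

From CFR to FOB, the seller no longer bears: freight.
FOB price = 94456.80 − 4336.39 = 90120.41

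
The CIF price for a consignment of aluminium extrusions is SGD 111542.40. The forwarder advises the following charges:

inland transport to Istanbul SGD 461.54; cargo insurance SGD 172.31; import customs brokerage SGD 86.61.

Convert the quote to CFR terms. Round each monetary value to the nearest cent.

Not relevant to the conversion: inland to port — on the seller under both CIF and CFR; already in the CIF price and stays in the CFR price. brokerage — on the buyer under both terms; not part of either seller's price.
From CIF to CFR, the seller no longer bears: insurance.
CFR price = 111542.40 − 172.31 = 111370.09

CFR price: SGD 111370.09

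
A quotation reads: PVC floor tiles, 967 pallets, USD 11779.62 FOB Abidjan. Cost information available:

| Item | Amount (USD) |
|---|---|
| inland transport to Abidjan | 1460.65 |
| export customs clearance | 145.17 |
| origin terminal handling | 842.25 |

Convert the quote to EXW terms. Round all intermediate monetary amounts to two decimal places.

From FOB to EXW, the seller no longer bears: inland to port, export clearance, origin terminal.
EXW price = 11779.62 − 1460.65 − 145.17 − 842.25 = 9331.55

EXW price: USD 9331.55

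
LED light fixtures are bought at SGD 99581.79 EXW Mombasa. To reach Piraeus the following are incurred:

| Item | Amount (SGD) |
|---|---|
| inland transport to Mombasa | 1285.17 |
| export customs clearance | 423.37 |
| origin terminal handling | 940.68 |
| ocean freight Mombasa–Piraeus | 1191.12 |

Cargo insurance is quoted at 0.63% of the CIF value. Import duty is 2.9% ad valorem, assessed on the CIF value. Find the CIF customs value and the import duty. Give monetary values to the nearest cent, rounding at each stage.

CIF value: SGD 104077.82; import duty: SGD 3018.26

Let C be the CIF value. C = EXW price + pre-shipment costs + freight + 0.63% × C
C − 0.63% × C = 99581.79 + 1285.17 + 423.37 + 940.68 + 1191.12
0.9937 × C = 103422.13
C = 103422.13 / 0.9937 = 104077.82
Insurance premium = 0.63% × 104077.82 = 655.69
Import duty = 104077.82 × 2.9% = 3018.26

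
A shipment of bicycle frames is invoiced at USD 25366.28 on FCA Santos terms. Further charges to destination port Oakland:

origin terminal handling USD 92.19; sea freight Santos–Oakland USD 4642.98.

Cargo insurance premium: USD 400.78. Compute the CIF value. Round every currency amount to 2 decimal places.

CIF = FCA price + pre-shipment costs + freight + insurance
CIF = 25366.28 + 92.19 + 4642.98 + 400.78 = 30502.23

CIF value: USD 30502.23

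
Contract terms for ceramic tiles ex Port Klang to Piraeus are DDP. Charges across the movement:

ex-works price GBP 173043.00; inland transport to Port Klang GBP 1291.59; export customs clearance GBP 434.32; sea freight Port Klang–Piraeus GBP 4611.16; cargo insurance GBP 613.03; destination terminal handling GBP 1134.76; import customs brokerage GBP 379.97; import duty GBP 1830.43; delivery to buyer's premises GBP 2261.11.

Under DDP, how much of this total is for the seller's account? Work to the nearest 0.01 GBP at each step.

DDP: the seller bears all costs including import duty.
Seller's account: goods 173043.00 + inland to port 1291.59 + export clearance 434.32 + freight 4611.16 + insurance 613.03 + destination terminal 1134.76 + brokerage 379.97 + duty 1830.43 + delivery 2261.11 = 185599.37
Buyer's account: 0.00

Seller's account: GBP 185599.37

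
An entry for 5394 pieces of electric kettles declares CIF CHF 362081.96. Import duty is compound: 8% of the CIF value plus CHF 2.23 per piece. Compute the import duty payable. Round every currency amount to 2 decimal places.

Ad valorem component: 362081.96 × 8% = 28966.56
Specific component: 5394 × 2.23 = 12028.62
Import duty = 28966.56 + 12028.62 = 40995.18

Import duty: CHF 40995.18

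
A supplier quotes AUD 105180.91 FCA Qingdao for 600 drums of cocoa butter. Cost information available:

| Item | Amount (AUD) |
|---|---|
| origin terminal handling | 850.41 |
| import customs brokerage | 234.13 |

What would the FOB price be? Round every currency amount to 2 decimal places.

Not relevant to the conversion: brokerage — on the buyer under both terms; not part of either seller's price.
From FCA to FOB, the seller additionally bears: origin terminal.
FOB price = 105180.91 + 850.41 = 106031.32

FOB price: AUD 106031.32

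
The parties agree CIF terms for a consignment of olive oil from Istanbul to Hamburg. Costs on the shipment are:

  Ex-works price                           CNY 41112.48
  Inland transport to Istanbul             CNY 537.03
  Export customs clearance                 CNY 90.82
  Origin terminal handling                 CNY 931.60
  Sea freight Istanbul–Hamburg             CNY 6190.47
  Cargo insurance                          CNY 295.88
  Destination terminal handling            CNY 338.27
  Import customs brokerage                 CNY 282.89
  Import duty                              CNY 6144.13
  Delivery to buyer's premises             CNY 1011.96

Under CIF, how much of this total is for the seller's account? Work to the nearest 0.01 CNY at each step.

Seller's account: CNY 49158.28

CIF: the seller pays costs through ocean freight and marine insurance to the destination port.
Seller's account: goods 41112.48 + inland to port 537.03 + export clearance 90.82 + origin terminal 931.60 + freight 6190.47 + insurance 295.88 = 49158.28
Buyer's account: destination terminal 338.27 + brokerage 282.89 + duty 6144.13 + delivery 1011.96 = 7777.25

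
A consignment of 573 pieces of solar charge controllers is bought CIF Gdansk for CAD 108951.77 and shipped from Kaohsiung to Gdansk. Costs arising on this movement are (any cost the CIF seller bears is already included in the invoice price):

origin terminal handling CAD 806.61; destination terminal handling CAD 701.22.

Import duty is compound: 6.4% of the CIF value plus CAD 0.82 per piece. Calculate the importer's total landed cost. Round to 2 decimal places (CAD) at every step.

Total landed cost: CAD 117095.76

CIF: the seller pays costs through ocean freight and marine insurance to the destination port.
Already in the invoice (seller's account under CIF): origin terminal — exclude.
The CIF price already equals the CIF value: 108951.77
Ad valorem component: 108951.77 × 6.4% = 6972.91
Specific component: 573 × 0.82 = 469.86
Import duty = 6972.91 + 469.86 = 7442.77
Buyer bears: destination terminal 701.22 + duty 7442.77 = 8143.99
Landed cost = invoice 108951.77 + 8143.99 = 117095.76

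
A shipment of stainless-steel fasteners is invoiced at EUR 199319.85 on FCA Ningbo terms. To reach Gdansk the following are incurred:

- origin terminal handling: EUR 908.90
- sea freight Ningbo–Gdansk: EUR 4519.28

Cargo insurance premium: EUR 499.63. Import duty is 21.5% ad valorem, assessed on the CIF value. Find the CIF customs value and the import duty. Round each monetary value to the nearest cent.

CIF value: EUR 205247.66; import duty: EUR 44128.25

CIF = FCA price + pre-shipment costs + freight + insurance
CIF = 199319.85 + 908.90 + 4519.28 + 499.63 = 205247.66
Import duty = 205247.66 × 21.5% = 44128.25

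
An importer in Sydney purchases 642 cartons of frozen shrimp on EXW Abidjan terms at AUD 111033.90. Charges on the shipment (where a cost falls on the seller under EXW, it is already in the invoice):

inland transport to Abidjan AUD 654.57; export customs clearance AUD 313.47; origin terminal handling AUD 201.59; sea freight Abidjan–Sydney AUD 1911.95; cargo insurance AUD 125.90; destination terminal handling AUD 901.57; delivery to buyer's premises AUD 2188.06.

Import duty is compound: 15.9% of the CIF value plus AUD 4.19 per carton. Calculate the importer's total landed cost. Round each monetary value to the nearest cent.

Total landed cost: AUD 138185.37

EXW: the seller makes goods available at their premises; the buyer bears all onward costs.
CIF value = EXW price + inland to port + export clearance + origin terminal + freight + insurance = 111033.90 + 654.57 + 313.47 + 201.59 + 1911.95 + 125.90 = 114241.38
Ad valorem component: 114241.38 × 15.9% = 18164.38
Specific component: 642 × 4.19 = 2689.98
Import duty = 18164.38 + 2689.98 = 20854.36
Buyer bears: inland to port 654.57 + export clearance 313.47 + origin terminal 201.59 + freight 1911.95 + insurance 125.90 + destination terminal 901.57 + delivery 2188.06 + duty 20854.36 = 27151.47
Landed cost = invoice 111033.90 + 27151.47 = 138185.37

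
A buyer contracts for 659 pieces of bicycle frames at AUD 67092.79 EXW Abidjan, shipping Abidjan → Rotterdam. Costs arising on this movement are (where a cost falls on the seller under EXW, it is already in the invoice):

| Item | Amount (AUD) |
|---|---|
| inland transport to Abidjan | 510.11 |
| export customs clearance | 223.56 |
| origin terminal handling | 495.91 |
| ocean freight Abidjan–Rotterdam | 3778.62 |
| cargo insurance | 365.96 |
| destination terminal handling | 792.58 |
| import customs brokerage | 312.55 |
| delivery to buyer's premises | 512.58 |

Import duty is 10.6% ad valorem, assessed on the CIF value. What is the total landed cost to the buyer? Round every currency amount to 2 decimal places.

Total landed cost: AUD 81766.16

EXW: the seller makes goods available at their premises; the buyer bears all onward costs.
CIF value = EXW price + inland to port + export clearance + origin terminal + freight + insurance = 67092.79 + 510.11 + 223.56 + 495.91 + 3778.62 + 365.96 = 72466.95
Import duty = 72466.95 × 10.6% = 7681.50
Buyer bears: inland to port 510.11 + export clearance 223.56 + origin terminal 495.91 + freight 3778.62 + insurance 365.96 + destination terminal 792.58 + brokerage 312.55 + delivery 512.58 + duty 7681.50 = 14673.37
Landed cost = invoice 67092.79 + 14673.37 = 81766.16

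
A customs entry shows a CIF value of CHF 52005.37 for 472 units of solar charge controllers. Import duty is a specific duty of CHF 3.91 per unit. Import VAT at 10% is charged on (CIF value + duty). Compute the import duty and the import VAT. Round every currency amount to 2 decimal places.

Import duty = 472 × 3.91 = 1845.52
VAT base = CIF + duty = 52005.37 + 1845.52 = 53850.89
Import VAT = 53850.89 × 10% = 5385.09

Import duty: CHF 1845.52; import VAT: CHF 5385.09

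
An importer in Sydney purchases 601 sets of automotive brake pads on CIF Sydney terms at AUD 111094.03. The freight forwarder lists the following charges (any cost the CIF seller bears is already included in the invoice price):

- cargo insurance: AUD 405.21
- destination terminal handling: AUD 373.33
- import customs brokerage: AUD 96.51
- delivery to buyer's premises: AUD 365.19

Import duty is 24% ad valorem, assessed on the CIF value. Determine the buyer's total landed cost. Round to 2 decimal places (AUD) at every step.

Total landed cost: AUD 138591.63

CIF: the seller pays costs through ocean freight and marine insurance to the destination port.
Already in the invoice (seller's account under CIF): insurance — exclude.
The CIF price already equals the CIF value: 111094.03
Import duty = 111094.03 × 24% = 26662.57
Buyer bears: destination terminal 373.33 + brokerage 96.51 + delivery 365.19 + duty 26662.57 = 27497.60
Landed cost = invoice 111094.03 + 27497.60 = 138591.63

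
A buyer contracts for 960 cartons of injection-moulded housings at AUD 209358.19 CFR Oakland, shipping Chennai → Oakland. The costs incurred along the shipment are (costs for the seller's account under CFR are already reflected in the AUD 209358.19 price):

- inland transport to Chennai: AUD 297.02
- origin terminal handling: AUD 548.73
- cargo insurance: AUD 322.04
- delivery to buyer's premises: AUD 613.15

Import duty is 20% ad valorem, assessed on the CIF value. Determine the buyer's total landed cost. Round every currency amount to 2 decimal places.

CFR: the seller pays costs through ocean freight to the destination port, but not insurance.
Already in the invoice (seller's account under CFR): inland to port, origin terminal — exclude.
CIF value = CFR price + insurance = 209358.19 + 322.04 = 209680.23
Import duty = 209680.23 × 20% = 41936.05
Buyer bears: insurance 322.04 + delivery 613.15 + duty 41936.05 = 42871.24
Landed cost = invoice 209358.19 + 42871.24 = 252229.43

Total landed cost: AUD 252229.43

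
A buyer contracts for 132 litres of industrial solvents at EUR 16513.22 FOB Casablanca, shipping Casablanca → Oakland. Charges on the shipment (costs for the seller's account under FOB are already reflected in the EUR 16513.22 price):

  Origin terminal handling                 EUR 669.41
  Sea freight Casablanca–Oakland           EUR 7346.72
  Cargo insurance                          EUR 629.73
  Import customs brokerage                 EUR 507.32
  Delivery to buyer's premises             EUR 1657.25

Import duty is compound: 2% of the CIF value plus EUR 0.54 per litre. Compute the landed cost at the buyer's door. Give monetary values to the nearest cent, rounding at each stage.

FOB: the seller bears costs until goods are on board at the origin port; the buyer bears freight, insurance and all costs thereafter.
Already in the invoice (seller's account under FOB): origin terminal — exclude.
CIF value = FOB price + freight + insurance = 16513.22 + 7346.72 + 629.73 = 24489.67
Ad valorem component: 24489.67 × 2% = 489.79
Specific component: 132 × 0.54 = 71.28
Import duty = 489.79 + 71.28 = 561.07
Buyer bears: freight 7346.72 + insurance 629.73 + brokerage 507.32 + delivery 1657.25 + duty 561.07 = 10702.09
Landed cost = invoice 16513.22 + 10702.09 = 27215.31

Total landed cost: EUR 27215.31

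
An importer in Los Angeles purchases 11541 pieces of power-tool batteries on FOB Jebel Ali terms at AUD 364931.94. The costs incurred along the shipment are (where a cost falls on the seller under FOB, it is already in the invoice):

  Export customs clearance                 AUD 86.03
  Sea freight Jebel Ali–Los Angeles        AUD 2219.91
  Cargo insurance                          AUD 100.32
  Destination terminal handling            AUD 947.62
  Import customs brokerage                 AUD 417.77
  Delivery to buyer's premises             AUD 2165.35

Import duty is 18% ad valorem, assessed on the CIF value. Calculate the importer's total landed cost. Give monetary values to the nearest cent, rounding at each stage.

Total landed cost: AUD 436888.30

FOB: the seller bears costs until goods are on board at the origin port; the buyer bears freight, insurance and all costs thereafter.
Already in the invoice (seller's account under FOB): export clearance — exclude.
CIF value = FOB price + freight + insurance = 364931.94 + 2219.91 + 100.32 = 367252.17
Import duty = 367252.17 × 18% = 66105.39
Buyer bears: freight 2219.91 + insurance 100.32 + destination terminal 947.62 + brokerage 417.77 + delivery 2165.35 + duty 66105.39 = 71956.36
Landed cost = invoice 364931.94 + 71956.36 = 436888.30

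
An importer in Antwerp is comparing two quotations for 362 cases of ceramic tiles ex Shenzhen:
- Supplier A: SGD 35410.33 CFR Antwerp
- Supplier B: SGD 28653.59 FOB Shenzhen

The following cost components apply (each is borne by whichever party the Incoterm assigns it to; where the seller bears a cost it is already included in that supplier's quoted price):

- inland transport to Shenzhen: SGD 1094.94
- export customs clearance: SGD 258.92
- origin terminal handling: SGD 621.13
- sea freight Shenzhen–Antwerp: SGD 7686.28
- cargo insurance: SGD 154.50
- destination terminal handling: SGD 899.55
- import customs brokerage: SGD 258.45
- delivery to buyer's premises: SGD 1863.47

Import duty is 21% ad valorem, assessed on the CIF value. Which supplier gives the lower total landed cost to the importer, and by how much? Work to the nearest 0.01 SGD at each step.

Supplier A (CFR):
CIF value = CFR price + insurance = 35410.33 + 154.50 = 35564.83
Import duty = 35564.83 × 21% = 7468.61
Buyer bears (A): 154.50 + 899.55 + 258.45 + 1863.47 = 3175.97
Landed cost (A) = invoice 35410.33 + 3175.97 + duty 7468.61 = 46054.91
Supplier B (FOB):
CIF value = FOB price + freight + insurance = 28653.59 + 7686.28 + 154.50 = 36494.37
Import duty = 36494.37 × 21% = 7663.82
Buyer bears (B): 7686.28 + 154.50 + 899.55 + 258.45 + 1863.47 = 10862.25
Landed cost (B) = invoice 28653.59 + 10862.25 + duty 7663.82 = 47179.66
Difference = |46054.91 − 47179.66| = 1124.75

Supplier A is cheaper by SGD 1124.75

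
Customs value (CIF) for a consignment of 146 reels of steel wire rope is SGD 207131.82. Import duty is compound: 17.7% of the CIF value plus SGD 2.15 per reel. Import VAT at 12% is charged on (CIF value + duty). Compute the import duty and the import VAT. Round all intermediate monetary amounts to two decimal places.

Ad valorem component: 207131.82 × 17.7% = 36662.33
Specific component: 146 × 2.15 = 313.90
Import duty = 36662.33 + 313.90 = 36976.23
VAT base = CIF + duty = 207131.82 + 36976.23 = 244108.05
Import VAT = 244108.05 × 12% = 29292.97

Import duty: SGD 36976.23; import VAT: SGD 29292.97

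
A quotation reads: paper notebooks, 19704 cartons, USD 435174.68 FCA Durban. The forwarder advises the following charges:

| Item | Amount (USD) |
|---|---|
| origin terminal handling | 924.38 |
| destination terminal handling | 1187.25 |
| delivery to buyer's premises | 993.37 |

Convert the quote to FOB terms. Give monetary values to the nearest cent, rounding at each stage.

FOB price: USD 436099.06

Not relevant to the conversion: destination terminal, delivery — on the buyer under both terms; not part of either seller's price.
From FCA to FOB, the seller additionally bears: origin terminal.
FOB price = 435174.68 + 924.38 = 436099.06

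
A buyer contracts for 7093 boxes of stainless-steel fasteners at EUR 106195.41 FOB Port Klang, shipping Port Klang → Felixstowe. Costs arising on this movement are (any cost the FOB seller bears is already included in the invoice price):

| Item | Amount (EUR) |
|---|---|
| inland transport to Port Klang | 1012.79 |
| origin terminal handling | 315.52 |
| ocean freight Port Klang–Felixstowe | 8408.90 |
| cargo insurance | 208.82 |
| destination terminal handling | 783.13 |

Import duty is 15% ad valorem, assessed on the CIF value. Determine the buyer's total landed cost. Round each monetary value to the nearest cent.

FOB: the seller bears costs until goods are on board at the origin port; the buyer bears freight, insurance and all costs thereafter.
Already in the invoice (seller's account under FOB): inland to port, origin terminal — exclude.
CIF value = FOB price + freight + insurance = 106195.41 + 8408.90 + 208.82 = 114813.13
Import duty = 114813.13 × 15% = 17221.97
Buyer bears: freight 8408.90 + insurance 208.82 + destination terminal 783.13 + duty 17221.97 = 26622.82
Landed cost = invoice 106195.41 + 26622.82 = 132818.23

Total landed cost: EUR 132818.23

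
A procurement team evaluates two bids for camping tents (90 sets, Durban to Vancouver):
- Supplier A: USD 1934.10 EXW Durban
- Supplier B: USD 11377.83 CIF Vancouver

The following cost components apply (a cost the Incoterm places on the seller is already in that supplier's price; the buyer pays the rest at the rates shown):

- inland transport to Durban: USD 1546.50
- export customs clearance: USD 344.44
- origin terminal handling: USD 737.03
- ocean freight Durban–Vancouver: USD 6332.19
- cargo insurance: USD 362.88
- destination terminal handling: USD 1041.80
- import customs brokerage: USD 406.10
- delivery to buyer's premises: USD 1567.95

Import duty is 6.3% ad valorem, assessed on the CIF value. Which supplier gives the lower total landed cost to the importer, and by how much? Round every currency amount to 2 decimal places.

Supplier A is cheaper by USD 128.29

Supplier A (EXW):
CIF value = EXW price + inland to port + export clearance + origin terminal + freight + insurance = 1934.10 + 1546.50 + 344.44 + 737.03 + 6332.19 + 362.88 = 11257.14
Import duty = 11257.14 × 6.3% = 709.20
Buyer bears (A): 1546.50 + 344.44 + 737.03 + 6332.19 + 362.88 + 1041.80 + 406.10 + 1567.95 = 12338.89
Landed cost (A) = invoice 1934.10 + 12338.89 + duty 709.20 = 14982.19
Supplier B (CIF):
The CIF price already equals the CIF value: 11377.83
Import duty = 11377.83 × 6.3% = 716.80
Buyer bears (B): 1041.80 + 406.10 + 1567.95 = 3015.85
Landed cost (B) = invoice 11377.83 + 3015.85 + duty 716.80 = 15110.48
Difference = |14982.19 − 15110.48| = 128.29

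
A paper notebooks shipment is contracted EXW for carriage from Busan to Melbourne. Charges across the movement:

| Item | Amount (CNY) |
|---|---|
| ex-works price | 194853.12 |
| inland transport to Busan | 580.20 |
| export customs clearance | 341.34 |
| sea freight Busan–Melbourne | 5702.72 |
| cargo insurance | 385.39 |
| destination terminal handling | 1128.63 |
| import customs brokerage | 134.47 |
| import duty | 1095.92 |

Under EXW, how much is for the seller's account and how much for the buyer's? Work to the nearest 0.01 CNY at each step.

Seller: CNY 194853.12; buyer: CNY 9368.67

EXW: the seller makes goods available at their premises; the buyer bears all onward costs.
Seller's account: goods 194853.12 = 194853.12
Buyer's account: inland to port 580.20 + export clearance 341.34 + freight 5702.72 + insurance 385.39 + destination terminal 1128.63 + brokerage 134.47 + duty 1095.92 = 9368.67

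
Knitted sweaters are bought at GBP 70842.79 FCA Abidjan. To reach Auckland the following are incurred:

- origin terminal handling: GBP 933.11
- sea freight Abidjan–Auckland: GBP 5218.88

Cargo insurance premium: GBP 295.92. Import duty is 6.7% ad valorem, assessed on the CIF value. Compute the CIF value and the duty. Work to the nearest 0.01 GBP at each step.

CIF value: GBP 77290.70; import duty: GBP 5178.48

CIF = FCA price + pre-shipment costs + freight + insurance
CIF = 70842.79 + 933.11 + 5218.88 + 295.92 = 77290.70
Import duty = 77290.70 × 6.7% = 5178.48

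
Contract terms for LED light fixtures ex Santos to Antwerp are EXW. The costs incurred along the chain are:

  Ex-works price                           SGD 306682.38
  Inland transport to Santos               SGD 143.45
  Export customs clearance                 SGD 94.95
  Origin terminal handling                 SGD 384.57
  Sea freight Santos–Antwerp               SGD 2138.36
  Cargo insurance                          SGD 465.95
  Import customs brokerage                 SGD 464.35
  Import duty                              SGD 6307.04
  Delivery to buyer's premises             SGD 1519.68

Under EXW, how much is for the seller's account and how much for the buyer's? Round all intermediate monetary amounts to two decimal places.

Seller: SGD 306682.38; buyer: SGD 11518.35

EXW: the seller makes goods available at their premises; the buyer bears all onward costs.
Seller's account: goods 306682.38 = 306682.38
Buyer's account: inland to port 143.45 + export clearance 94.95 + origin terminal 384.57 + freight 2138.36 + insurance 465.95 + brokerage 464.35 + duty 6307.04 + delivery 1519.68 = 11518.35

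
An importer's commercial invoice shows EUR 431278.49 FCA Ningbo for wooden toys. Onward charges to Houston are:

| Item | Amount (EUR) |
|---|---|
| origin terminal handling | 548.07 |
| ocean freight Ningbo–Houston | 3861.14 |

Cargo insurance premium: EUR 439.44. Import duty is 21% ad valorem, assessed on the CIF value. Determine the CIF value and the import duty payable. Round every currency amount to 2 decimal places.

CIF value: EUR 436127.14; import duty: EUR 91586.70

CIF = FCA price + pre-shipment costs + freight + insurance
CIF = 431278.49 + 548.07 + 3861.14 + 439.44 = 436127.14
Import duty = 436127.14 × 21% = 91586.70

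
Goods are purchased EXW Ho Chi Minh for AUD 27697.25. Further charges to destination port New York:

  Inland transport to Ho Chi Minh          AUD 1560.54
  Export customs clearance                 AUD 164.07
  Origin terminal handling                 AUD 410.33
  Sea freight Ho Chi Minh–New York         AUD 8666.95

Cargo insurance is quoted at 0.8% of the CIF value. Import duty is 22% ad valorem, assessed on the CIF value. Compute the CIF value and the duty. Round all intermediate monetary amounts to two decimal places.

Let C be the CIF value. C = EXW price + pre-shipment costs + freight + 0.8% × C
C − 0.8% × C = 27697.25 + 1560.54 + 164.07 + 410.33 + 8666.95
0.992 × C = 38499.14
C = 38499.14 / 0.992 = 38809.62
Insurance premium = 0.8% × 38809.62 = 310.48
Import duty = 38809.62 × 22% = 8538.12

CIF value: AUD 38809.62; import duty: AUD 8538.12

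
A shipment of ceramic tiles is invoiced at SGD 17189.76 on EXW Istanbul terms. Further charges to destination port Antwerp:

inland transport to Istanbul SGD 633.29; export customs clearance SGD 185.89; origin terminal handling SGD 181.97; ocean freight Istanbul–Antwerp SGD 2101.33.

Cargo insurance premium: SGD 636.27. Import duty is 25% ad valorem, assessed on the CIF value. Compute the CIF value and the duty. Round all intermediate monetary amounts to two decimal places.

CIF value: SGD 20928.51; import duty: SGD 5232.13

CIF = EXW price + pre-shipment costs + freight + insurance
CIF = 17189.76 + 633.29 + 185.89 + 181.97 + 2101.33 + 636.27 = 20928.51
Import duty = 20928.51 × 25% = 5232.13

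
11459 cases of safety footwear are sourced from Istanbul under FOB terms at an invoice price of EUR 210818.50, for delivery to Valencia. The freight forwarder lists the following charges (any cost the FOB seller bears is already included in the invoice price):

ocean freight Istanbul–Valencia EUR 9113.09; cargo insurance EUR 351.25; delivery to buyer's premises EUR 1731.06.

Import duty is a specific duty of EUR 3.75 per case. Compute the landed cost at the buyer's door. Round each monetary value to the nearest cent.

FOB: the seller bears costs until goods are on board at the origin port; the buyer bears freight, insurance and all costs thereafter.
CIF value = FOB price + freight + insurance = 210818.50 + 9113.09 + 351.25 = 220282.84
Import duty = 11459 × 3.75 = 42971.25
Buyer bears: freight 9113.09 + insurance 351.25 + delivery 1731.06 + duty 42971.25 = 54166.65
Landed cost = invoice 210818.50 + 54166.65 = 264985.15

Total landed cost: EUR 264985.15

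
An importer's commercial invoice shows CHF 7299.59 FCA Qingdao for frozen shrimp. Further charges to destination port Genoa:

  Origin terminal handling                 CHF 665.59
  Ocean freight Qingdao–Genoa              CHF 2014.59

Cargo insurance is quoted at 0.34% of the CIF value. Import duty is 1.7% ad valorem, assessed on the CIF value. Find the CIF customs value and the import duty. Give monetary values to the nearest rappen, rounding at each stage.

CIF value: CHF 10013.82; import duty: CHF 170.23

Let C be the CIF value. C = FCA price + pre-shipment costs + freight + 0.34% × C
C − 0.34% × C = 7299.59 + 665.59 + 2014.59
0.9966 × C = 9979.77
C = 9979.77 / 0.9966 = 10013.82
Insurance premium = 0.34% × 10013.82 = 34.05
Import duty = 10013.82 × 1.7% = 170.23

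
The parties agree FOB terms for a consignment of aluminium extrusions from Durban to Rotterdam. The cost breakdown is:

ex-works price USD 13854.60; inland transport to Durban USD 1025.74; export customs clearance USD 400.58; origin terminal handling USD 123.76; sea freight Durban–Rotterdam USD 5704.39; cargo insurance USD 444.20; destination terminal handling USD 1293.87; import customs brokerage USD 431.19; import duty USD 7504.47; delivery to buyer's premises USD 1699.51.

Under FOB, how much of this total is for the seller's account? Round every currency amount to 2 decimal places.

FOB: the seller bears costs until goods are on board at the origin port; the buyer bears freight, insurance and all costs thereafter.
Seller's account: goods 13854.60 + inland to port 1025.74 + export clearance 400.58 + origin terminal 123.76 = 15404.68
Buyer's account: freight 5704.39 + insurance 444.20 + destination terminal 1293.87 + brokerage 431.19 + duty 7504.47 + delivery 1699.51 = 17077.63

Seller's account: USD 15404.68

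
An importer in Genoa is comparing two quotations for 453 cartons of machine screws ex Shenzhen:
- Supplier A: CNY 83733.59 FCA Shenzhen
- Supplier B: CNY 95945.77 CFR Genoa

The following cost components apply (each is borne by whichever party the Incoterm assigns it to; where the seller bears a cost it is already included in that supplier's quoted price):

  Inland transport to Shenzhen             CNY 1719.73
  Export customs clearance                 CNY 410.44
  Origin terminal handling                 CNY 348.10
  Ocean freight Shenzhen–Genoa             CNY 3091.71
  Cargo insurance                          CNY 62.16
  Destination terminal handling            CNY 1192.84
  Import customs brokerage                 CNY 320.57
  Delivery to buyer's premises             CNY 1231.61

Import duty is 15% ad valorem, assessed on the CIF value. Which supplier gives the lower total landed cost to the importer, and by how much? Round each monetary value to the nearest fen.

Supplier A is cheaper by CNY 10088.23

Supplier A (FCA):
CIF value = FCA price + origin terminal + freight + insurance = 83733.59 + 348.10 + 3091.71 + 62.16 = 87235.56
Import duty = 87235.56 × 15% = 13085.33
Buyer bears (A): 348.10 + 3091.71 + 62.16 + 1192.84 + 320.57 + 1231.61 = 6246.99
Landed cost (A) = invoice 83733.59 + 6246.99 + duty 13085.33 = 103065.91
Supplier B (CFR):
CIF value = CFR price + insurance = 95945.77 + 62.16 = 96007.93
Import duty = 96007.93 × 15% = 14401.19
Buyer bears (B): 62.16 + 1192.84 + 320.57 + 1231.61 = 2807.18
Landed cost (B) = invoice 95945.77 + 2807.18 + duty 14401.19 = 113154.14
Difference = |103065.91 − 113154.14| = 10088.23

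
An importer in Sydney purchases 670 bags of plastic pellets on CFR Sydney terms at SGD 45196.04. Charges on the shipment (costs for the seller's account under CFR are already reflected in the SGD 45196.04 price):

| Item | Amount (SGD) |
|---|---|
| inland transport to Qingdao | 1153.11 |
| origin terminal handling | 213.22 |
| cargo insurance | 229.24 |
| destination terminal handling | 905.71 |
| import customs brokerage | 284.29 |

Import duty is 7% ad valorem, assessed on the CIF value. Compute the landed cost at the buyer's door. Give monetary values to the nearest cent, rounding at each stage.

Total landed cost: SGD 49795.05

CFR: the seller pays costs through ocean freight to the destination port, but not insurance.
Already in the invoice (seller's account under CFR): inland to port, origin terminal — exclude.
CIF value = CFR price + insurance = 45196.04 + 229.24 = 45425.28
Import duty = 45425.28 × 7% = 3179.77
Buyer bears: insurance 229.24 + destination terminal 905.71 + brokerage 284.29 + duty 3179.77 = 4599.01
Landed cost = invoice 45196.04 + 4599.01 = 49795.05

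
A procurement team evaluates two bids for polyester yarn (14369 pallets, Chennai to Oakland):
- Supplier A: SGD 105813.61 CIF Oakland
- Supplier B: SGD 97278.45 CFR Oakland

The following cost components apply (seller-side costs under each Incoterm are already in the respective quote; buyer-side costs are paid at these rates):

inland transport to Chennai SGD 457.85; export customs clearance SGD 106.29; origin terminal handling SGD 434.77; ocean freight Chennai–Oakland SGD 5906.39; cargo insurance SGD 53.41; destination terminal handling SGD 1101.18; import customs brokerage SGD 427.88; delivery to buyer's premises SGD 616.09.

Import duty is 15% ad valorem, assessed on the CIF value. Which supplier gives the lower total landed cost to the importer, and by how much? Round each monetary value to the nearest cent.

Supplier B is cheaper by SGD 9754.01

Supplier A (CIF):
The CIF price already equals the CIF value: 105813.61
Import duty = 105813.61 × 15% = 15872.04
Buyer bears (A): 1101.18 + 427.88 + 616.09 = 2145.15
Landed cost (A) = invoice 105813.61 + 2145.15 + duty 15872.04 = 123830.80
Supplier B (CFR):
CIF value = CFR price + insurance = 97278.45 + 53.41 = 97331.86
Import duty = 97331.86 × 15% = 14599.78
Buyer bears (B): 53.41 + 1101.18 + 427.88 + 616.09 = 2198.56
Landed cost (B) = invoice 97278.45 + 2198.56 + duty 14599.78 = 114076.79
Difference = |123830.80 − 114076.79| = 9754.01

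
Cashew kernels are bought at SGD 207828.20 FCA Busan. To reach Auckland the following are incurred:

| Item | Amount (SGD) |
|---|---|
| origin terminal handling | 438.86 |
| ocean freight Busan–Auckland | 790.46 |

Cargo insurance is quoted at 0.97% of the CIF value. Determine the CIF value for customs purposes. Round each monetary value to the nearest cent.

Let C be the CIF value. C = FCA price + pre-shipment costs + freight + 0.97% × C
C − 0.97% × C = 207828.20 + 438.86 + 790.46
0.9903 × C = 209057.52
C = 209057.52 / 0.9903 = 211105.24
Insurance premium = 0.97% × 211105.24 = 2047.72

CIF value: SGD 211105.24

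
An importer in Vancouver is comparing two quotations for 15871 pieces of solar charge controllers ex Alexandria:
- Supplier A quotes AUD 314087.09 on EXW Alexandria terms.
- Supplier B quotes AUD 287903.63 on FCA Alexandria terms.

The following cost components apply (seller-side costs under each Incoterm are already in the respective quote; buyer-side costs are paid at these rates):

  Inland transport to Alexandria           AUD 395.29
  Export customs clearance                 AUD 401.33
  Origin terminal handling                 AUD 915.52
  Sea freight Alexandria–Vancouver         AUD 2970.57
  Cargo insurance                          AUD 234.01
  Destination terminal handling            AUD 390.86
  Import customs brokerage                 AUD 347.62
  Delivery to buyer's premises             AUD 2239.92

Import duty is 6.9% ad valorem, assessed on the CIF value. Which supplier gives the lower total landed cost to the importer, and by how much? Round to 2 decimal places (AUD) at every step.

Supplier A (EXW):
CIF value = EXW price + inland to port + export clearance + origin terminal + freight + insurance = 314087.09 + 395.29 + 401.33 + 915.52 + 2970.57 + 234.01 = 319003.81
Import duty = 319003.81 × 6.9% = 22011.26
Buyer bears (A): 395.29 + 401.33 + 915.52 + 2970.57 + 234.01 + 390.86 + 347.62 + 2239.92 = 7895.12
Landed cost (A) = invoice 314087.09 + 7895.12 + duty 22011.26 = 343993.47
Supplier B (FCA):
CIF value = FCA price + origin terminal + freight + insurance = 287903.63 + 915.52 + 2970.57 + 234.01 = 292023.73
Import duty = 292023.73 × 6.9% = 20149.64
Buyer bears (B): 915.52 + 2970.57 + 234.01 + 390.86 + 347.62 + 2239.92 = 7098.50
Landed cost (B) = invoice 287903.63 + 7098.50 + duty 20149.64 = 315151.77
Difference = |343993.47 − 315151.77| = 28841.70

Supplier B is cheaper by AUD 28841.70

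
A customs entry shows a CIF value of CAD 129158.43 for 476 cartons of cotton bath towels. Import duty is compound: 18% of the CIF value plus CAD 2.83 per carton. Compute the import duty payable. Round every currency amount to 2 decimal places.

Ad valorem component: 129158.43 × 18% = 23248.52
Specific component: 476 × 2.83 = 1347.08
Import duty = 23248.52 + 1347.08 = 24595.60

Import duty: CAD 24595.60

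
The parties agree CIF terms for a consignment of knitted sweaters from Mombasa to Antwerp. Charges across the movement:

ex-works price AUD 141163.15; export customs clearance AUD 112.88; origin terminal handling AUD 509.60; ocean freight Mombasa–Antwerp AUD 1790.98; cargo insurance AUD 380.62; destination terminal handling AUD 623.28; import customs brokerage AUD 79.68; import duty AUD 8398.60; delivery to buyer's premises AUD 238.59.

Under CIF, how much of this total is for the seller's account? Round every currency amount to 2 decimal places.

CIF: the seller pays costs through ocean freight and marine insurance to the destination port.
Seller's account: goods 141163.15 + export clearance 112.88 + origin terminal 509.60 + freight 1790.98 + insurance 380.62 = 143957.23
Buyer's account: destination terminal 623.28 + brokerage 79.68 + duty 8398.60 + delivery 238.59 = 9340.15

Seller's account: AUD 143957.23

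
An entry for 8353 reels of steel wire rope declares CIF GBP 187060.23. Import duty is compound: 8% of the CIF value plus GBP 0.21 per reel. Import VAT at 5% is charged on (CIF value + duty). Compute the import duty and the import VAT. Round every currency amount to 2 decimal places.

Import duty: GBP 16718.95; import VAT: GBP 10188.96

Ad valorem component: 187060.23 × 8% = 14964.82
Specific component: 8353 × 0.21 = 1754.13
Import duty = 14964.82 + 1754.13 = 16718.95
VAT base = CIF + duty = 187060.23 + 16718.95 = 203779.18
Import VAT = 203779.18 × 5% = 10188.96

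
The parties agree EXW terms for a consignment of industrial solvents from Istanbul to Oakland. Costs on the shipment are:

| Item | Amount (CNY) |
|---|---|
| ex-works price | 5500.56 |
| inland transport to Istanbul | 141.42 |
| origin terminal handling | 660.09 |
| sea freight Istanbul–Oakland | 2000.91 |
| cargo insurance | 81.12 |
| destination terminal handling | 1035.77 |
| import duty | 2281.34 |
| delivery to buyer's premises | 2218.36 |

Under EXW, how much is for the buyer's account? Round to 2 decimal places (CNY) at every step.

EXW: the seller makes goods available at their premises; the buyer bears all onward costs.
Seller's account: goods 5500.56 = 5500.56
Buyer's account: inland to port 141.42 + origin terminal 660.09 + freight 2000.91 + insurance 81.12 + destination terminal 1035.77 + duty 2281.34 + delivery 2218.36 = 8419.01

Buyer's account: CNY 8419.01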